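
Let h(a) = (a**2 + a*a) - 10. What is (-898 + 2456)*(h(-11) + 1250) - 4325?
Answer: 2304631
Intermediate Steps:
h(a) = -10 + 2*a**2 (h(a) = (a**2 + a**2) - 10 = 2*a**2 - 10 = -10 + 2*a**2)
(-898 + 2456)*(h(-11) + 1250) - 4325 = (-898 + 2456)*((-10 + 2*(-11)**2) + 1250) - 4325 = 1558*((-10 + 2*121) + 1250) - 4325 = 1558*((-10 + 242) + 1250) - 4325 = 1558*(232 + 1250) - 4325 = 1558*1482 - 4325 = 2308956 - 4325 = 2304631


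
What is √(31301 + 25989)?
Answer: √57290 ≈ 239.35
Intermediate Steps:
√(31301 + 25989) = √57290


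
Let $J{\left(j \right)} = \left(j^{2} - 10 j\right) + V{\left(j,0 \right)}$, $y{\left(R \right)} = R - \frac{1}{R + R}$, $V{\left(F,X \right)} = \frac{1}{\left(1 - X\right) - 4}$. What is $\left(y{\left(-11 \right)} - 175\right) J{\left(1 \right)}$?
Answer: $\frac{57274}{33} \approx 1735.6$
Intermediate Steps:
$V{\left(F,X \right)} = \frac{1}{-3 - X}$
$y{\left(R \right)} = R - \frac{1}{2 R}$
$J{\left(j \right)} = - \frac{1}{3} + j^{2} - 10 j$ ($J{\left(j \right)} = \left(j^{2} - 10 j\right) - \frac{1}{3 + 0} = \left(j^{2} - 10 j\right) - \frac{1}{3} = - \frac{1}{3} + j^{2} - 10 j$)
$\left(y{\left(-11 \right)} - 175\right) J{\left(1 \right)} = \left(\left(-11 - \frac{1}{2 \left(-11\right)}\right) - 175\right) \left(- \frac{1}{3} + 1^{2} - 10\right) = \left(\left(-11 - - \frac{1}{22}\right) - 175\right) \left(- \frac{1}{3} + 1 - 10\right) = \left(\left(-11 + \frac{1}{22}\right) - 175\right) \left(- \frac{28}{3}\right) = \left(- \frac{241}{22} - 175\right) \left(- \frac{28}{3}\right) = \left(- \frac{4091}{22}\right) \left(- \frac{28}{3}\right) = \frac{57274}{33}$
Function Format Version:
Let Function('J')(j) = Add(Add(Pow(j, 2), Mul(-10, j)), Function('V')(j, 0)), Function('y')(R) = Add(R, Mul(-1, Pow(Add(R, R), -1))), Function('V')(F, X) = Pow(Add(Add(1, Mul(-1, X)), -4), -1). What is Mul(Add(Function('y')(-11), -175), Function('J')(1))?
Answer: Rational(57274, 33) ≈ 1735.6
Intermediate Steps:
Function('V')(F, X) = Pow(Add(-3, Mul(-1, X)), -1)
Function('y')(R) = Add(R, Mul(Rational(-1, 2), Pow(R, -1))) (Function('y')(R) = Add(R, Mul(-1, Pow(Mul(2, R), -1))) = Add(R, Mul(-1, Mul(Rational(1, 2), Pow(R, -1)))) = Add(R, Mul(Rational(-1, 2), Pow(R, -1))))
Function('J')(j) = Add(Rational(-1, 3), Pow(j, 2), Mul(-10, j)) (Function('J')(j) = Add(Add(Pow(j, 2), Mul(-10, j)), Mul(-1, Pow(Add(3, 0), -1))) = Add(Add(Pow(j, 2), Mul(-10, j)), Mul(-1, Pow(3, -1))) = Add(Add(Pow(j, 2), Mul(-10, j)), Mul(-1, Rational(1, 3))) = Add(Add(Pow(j, 2), Mul(-10, j)), Rational(-1, 3)) = Add(Rational(-1, 3), Pow(j, 2), Mul(-10, j)))
Mul(Add(Function('y')(-11), -175), Function('J')(1)) = Mul(Add(Add(-11, Mul(Rational(-1, 2), Pow(-11, -1))), -175), Add(Rational(-1, 3), Pow(1, 2), Mul(-10, 1))) = Mul(Add(Add(-11, Mul(Rational(-1, 2), Rational(-1, 11))), -175), Add(Rational(-1, 3), 1, -10)) = Mul(Add(Add(-11, Rational(1, 22)), -175), Rational(-28, 3)) = Mul(Add(Rational(-241, 22), -175), Rational(-28, 3)) = Mul(Rational(-4091, 22), Rational(-28, 3)) = Rational(57274, 33)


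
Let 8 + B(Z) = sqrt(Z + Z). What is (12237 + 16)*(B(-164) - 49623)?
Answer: -608128643 + 24506*I*sqrt(82) ≈ -6.0813e+8 + 2.2191e+5*I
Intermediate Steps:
B(Z) = -8 + sqrt(2)*sqrt(Z) (B(Z) = -8 + sqrt(Z + Z) = -8 + sqrt(2*Z) = -8 + sqrt(2)*sqrt(Z))
(12237 + 16)*(B(-164) - 49623) = (12237 + 16)*((-8 + sqrt(2)*sqrt(-164)) - 49623) = 12253*((-8 + sqrt(2)*(2*I*sqrt(41))) - 49623) = 12253*((-8 + 2*I*sqrt(82)) - 49623) = 12253*(-49631 + 2*I*sqrt(82)) = -608128643 + 24506*I*sqrt(82)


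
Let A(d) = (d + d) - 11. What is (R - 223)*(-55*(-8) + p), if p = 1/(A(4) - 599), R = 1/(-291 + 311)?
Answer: -168727923/1720 ≈ -98098.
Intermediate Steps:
R = 1/20 ≈ 0.050000
A(d) = -11 + 2*d (A(d) = 2*d - 11 = -11 + 2*d)
p = -1/602 (p = 1/((-11 + 2*4) - 599) = 1/((-11 + 8) - 599) = 1/(-3 - 599) = 1/(-602) = -1/602 ≈ -0.0016611)
(R - 223)*(-55*(-8) + p) = (1/20 - 223)*(-55*(-8) - 1/602) = -4459*(440 - 1/602)/20 = -4459/20*264879/602 = -168727923/1720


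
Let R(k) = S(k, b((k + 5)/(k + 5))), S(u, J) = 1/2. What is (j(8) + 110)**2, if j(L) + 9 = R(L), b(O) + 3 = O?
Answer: 41209/4 ≈ 10302.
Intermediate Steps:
b(O) = -3 + O
S(u, J) = 1/2
R(k) = 1/2
j(L) = -17/2 (j(L) = -9 + 1/2 = -17/2)
(j(8) + 110)**2 = (-17/2 + 110)**2 = (203/2)**2 = 41209/4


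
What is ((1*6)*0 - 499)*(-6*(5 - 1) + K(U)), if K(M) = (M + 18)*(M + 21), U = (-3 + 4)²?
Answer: -196606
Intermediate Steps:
U = 1 (U = 1² = 1)
K(M) = (18 + M)*(21 + M)
((1*6)*0 - 499)*(-6*(5 - 1) + K(U)) = ((1*6)*0 - 499)*(-6*(5 - 1) + (378 + 1² + 39*1)) = (6*0 - 499)*(-6*4 + (378 + 1 + 39)) = (0 - 499)*(-24 + 418) = -499*394 = -196606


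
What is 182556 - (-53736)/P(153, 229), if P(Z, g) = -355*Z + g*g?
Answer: 171028104/937 ≈ 1.8253e+5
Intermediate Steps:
P(Z, g) = g² - 355*Z (P(Z, g) = -355*Z + g² = g² - 355*Z)
182556 - (-53736)/P(153, 229) = 182556 - (-53736)/(229² - 355*153) = 182556 - (-53736)/(52441 - 54315) = 182556 - (-53736)/(-1874) = 182556 - (-53736)*(-1)/1874 = 182556 - 1*26868/937 = 182556 - 26868/937 = 171028104/937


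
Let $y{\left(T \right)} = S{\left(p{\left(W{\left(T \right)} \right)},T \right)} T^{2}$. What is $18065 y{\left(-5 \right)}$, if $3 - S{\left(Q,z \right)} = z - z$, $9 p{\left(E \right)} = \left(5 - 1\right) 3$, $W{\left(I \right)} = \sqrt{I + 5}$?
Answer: $1354875$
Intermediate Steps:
$W{\left(I \right)} = \sqrt{5 + I}$
$p{\left(E \right)} = \frac{4}{3}$ ($p{\left(E \right)} = \frac{\left(5 - 1\right) 3}{9} = \frac{4 \cdot 3}{9} = \frac{1}{9} \cdot 12 = \frac{4}{3}$)
$S{\left(Q,z \right)} = 3$ ($S{\left(Q,z \right)} = 3 - \left(z - z\right) = 3 - 0 = 3 + 0 = 3$)
$y{\left(T \right)} = 3 T^{2}$
$18065 y{\left(-5 \right)} = 18065 \cdot 3 \left(-5\right)^{2} = 18065 \cdot 3 \cdot 25 = 18065 \cdot 75 = 1354875$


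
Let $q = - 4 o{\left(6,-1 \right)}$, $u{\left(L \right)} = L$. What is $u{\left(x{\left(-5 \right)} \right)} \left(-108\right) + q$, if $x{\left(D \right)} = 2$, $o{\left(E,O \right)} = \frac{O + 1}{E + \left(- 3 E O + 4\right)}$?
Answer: $-216$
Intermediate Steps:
$o{\left(E,O \right)} = \frac{1 + O}{4 + E - 3 E O}$ ($o{\left(E,O \right)} = \frac{1 + O}{E - \left(-4 + 3 E O\right)} = \frac{1 + O}{4 + E - 3 E O}$)
$q = 0$ ($q = - 4 \frac{1 - 1}{4 + 6 - 18 \left(-1\right)} = - 4 \frac{1}{4 + 6 + 18} \cdot 0 = - 4 \cdot \frac{1}{28} \cdot 0 = \left(-4\right) 0 = 0$)
$u{\left(x{\left(-5 \right)} \right)} \left(-108\right) + q = 2 \left(-108\right) + 0 = -216 + 0 = -216$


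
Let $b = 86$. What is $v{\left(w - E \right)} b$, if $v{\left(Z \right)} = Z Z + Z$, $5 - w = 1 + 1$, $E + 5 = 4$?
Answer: $1720$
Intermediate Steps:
$E = -1$ ($E = -5 + 4 = -1$)
$w = 3$ ($w = 5 - \left(1 + 1\right) = 5 - 2 = 3$)
$v{\left(Z \right)} = Z + Z^{2}$ ($v{\left(Z \right)} = Z^{2} + Z = Z + Z^{2}$)
$v{\left(w - E \right)} b = \left(3 - -1\right) \left(1 + \left(3 - -1\right)\right) 86 = \left(3 + 1\right) \left(1 + \left(3 + 1\right)\right) 86 = 4 \left(1 + 4\right) 86 = 4 \cdot 5 \cdot 86 = 20 \cdot 86 = 1720$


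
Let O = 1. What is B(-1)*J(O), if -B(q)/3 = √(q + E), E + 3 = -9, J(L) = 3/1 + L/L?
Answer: -12*I*√13 ≈ -43.267*I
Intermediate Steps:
J(L) = 4 (J(L) = 3*1 + 1 = 3 + 1 = 4)
E = -12 (E = -3 - 9 = -12)
B(q) = -3*√(-12 + q) (B(q) = -3*√(q - 12) = -3*√(-12 + q))
B(-1)*J(O) = -3*√(-12 - 1)*4 = -3*I*√13*4 = -12*I*√13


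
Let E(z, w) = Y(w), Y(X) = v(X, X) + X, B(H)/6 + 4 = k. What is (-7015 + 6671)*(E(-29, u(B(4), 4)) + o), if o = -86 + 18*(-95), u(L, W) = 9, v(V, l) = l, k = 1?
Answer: 611632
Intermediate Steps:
B(H) = -18 (B(H) = -24 + 6*1 = -24 + 6 = -18)
Y(X) = 2*X (Y(X) = X + X = 2*X)
E(z, w) = 2*w
o = -1796 (o = -86 - 1710 = -1796)
(-7015 + 6671)*(E(-29, u(B(4), 4)) + o) = (-7015 + 6671)*(2*9 - 1796) = -344*(18 - 1796) = -344*(-1778) = 611632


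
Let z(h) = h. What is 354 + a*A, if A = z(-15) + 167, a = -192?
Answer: -28830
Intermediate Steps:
A = 152 (A = -15 + 167 = 152)
354 + a*A = 354 - 192*152 = 354 - 29184 = -28830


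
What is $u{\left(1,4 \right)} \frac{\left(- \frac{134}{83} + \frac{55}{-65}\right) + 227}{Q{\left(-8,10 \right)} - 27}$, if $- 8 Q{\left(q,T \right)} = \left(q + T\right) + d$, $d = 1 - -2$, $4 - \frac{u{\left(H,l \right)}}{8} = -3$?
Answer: $- \frac{108540544}{238459} \approx -455.17$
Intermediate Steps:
$u{\left(H,l \right)} = 56$ ($u{\left(H,l \right)} = 32 - -24 = 32 + 24 = 56$)
$d = 3$ ($d = 1 + 2 = 3$)
$Q{\left(q,T \right)} = - \frac{3}{8} - \frac{T}{8} - \frac{q}{8}$ ($Q{\left(q,T \right)} = - \frac{\left(q + T\right) + 3}{8} = - \frac{\left(T + q\right) + 3}{8} = - \frac{3 + T + q}{8} = - \frac{3}{8} - \frac{T}{8} - \frac{q}{8}$)
$u{\left(1,4 \right)} \frac{\left(- \frac{134}{83} + \frac{55}{-65}\right) + 227}{Q{\left(-8,10 \right)} - 27} = 56 \frac{\left(- \frac{134}{83} + \frac{55}{-65}\right) + 227}{\left(- \frac{3}{8} - \frac{5}{4} - -1\right) - 27} = 56 \frac{\left(\left(-134\right) \frac{1}{83} + 55 \left(- \frac{1}{65}\right)\right) + 227}{\left(- \frac{3}{8} - \frac{5}{4} + 1\right) - 27} = 56 \frac{\left(- \frac{134}{83} - \frac{11}{13}\right) + 227}{- \frac{5}{8} - 27} = 56 \frac{- \frac{2655}{1079} + 227}{- \frac{221}{8}} = 56 \cdot \frac{242278}{1079} \left(- \frac{8}{221}\right) = 56 \left(- \frac{1938224}{238459}\right) = - \frac{108540544}{238459}$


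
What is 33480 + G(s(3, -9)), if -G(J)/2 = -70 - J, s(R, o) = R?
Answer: 33626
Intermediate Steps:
G(J) = 140 + 2*J (G(J) = -2*(-70 - J) = 140 + 2*J)
33480 + G(s(3, -9)) = 33480 + (140 + 2*3) = 33480 + (140 + 6) = 33480 + 146 = 33626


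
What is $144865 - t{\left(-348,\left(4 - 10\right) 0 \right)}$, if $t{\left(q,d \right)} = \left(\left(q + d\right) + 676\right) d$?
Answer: $144865$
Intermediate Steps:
$t{\left(q,d \right)} = d \left(676 + d + q\right)$ ($t{\left(q,d \right)} = \left(\left(d + q\right) + 676\right) d = \left(676 + d + q\right) d = d \left(676 + d + q\right)$)
$144865 - t{\left(-348,\left(4 - 10\right) 0 \right)} = 144865 - \left(4 - 10\right) 0 \left(676 + \left(4 - 10\right) 0 - 348\right) = 144865 - \left(-6\right) 0 \left(676 - 0 - 348\right) = 144865 - 0 \left(676 + 0 - 348\right) = 144865 - 0 \cdot 328 = 144865 - 0 = 144865 + 0 = 144865$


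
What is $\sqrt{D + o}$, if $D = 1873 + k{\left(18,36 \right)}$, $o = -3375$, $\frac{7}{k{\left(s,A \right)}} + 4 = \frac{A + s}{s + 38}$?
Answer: $\frac{i \sqrt{10868610}}{85} \approx 38.785 i$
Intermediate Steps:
$k{\left(s,A \right)} = \frac{7}{-4 + \frac{A + s}{38 + s}}$ ($k{\left(s,A \right)} = \frac{7}{-4 + \frac{A + s}{s + 38}} = \frac{7}{-4 + \frac{A + s}{38 + s}}$)
$D = \frac{159009}{85}$ ($D = 1873 + \frac{7 \left(-38 - 18\right)}{152 - 36 + 3 \cdot 18} = 1873 + \frac{7 \left(-38 - 18\right)}{152 - 36 + 54} = 1873 + 7 \cdot \frac{1}{170} \left(-56\right) = 1873 - \frac{196}{85} = \frac{159009}{85} \approx 1870.7$)
$\sqrt{D + o} = \sqrt{\frac{159009}{85} - 3375} = \sqrt{- \frac{127866}{85}} = \frac{i \sqrt{10868610}}{85}$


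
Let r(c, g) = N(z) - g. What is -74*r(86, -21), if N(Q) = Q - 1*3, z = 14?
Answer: -2368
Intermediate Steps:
N(Q) = -3 + Q (N(Q) = Q - 3 = -3 + Q)
r(c, g) = 11 - g (r(c, g) = (-3 + 14) - g = 11 - g)
-74*r(86, -21) = -74*(11 - 1*(-21)) = -74*(11 + 21) = -74*32 = -2368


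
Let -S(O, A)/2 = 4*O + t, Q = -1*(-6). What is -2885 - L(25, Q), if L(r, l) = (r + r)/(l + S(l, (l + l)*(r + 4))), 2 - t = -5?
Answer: -80755/28 ≈ -2884.1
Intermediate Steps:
t = 7 (t = 2 - 1*(-5) = 2 + 5 = 7)
Q = 6
S(O, A) = -14 - 8*O (S(O, A) = -2*(4*O + 7) = -2*(7 + 4*O) = -14 - 8*O)
L(r, l) = 2*r/(-14 - 7*l) (L(r, l) = (r + r)/(l + (-14 - 8*l)) = (2*r)/(-14 - 7*l) = 2*r/(-14 - 7*l))
-2885 - L(25, Q) = -2885 - (-2)*25/(14 + 7*6) = -2885 - (-2)*25/(14 + 42) = -2885 - (-2)*25/56 = -2885 - 1*(-25/28) = -2885 + 25/28 = -80755/28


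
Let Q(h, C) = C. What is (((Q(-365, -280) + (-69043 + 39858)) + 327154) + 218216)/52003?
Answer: 515905/52003 ≈ 9.9207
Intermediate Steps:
(((Q(-365, -280) + (-69043 + 39858)) + 327154) + 218216)/52003 = (((-280 + (-69043 + 39858)) + 327154) + 218216)/52003 = (((-280 - 29185) + 327154) + 218216)*(1/52003) = ((-29465 + 327154) + 218216)*(1/52003) = (297689 + 218216)*(1/52003) = 515905*(1/52003) = 515905/52003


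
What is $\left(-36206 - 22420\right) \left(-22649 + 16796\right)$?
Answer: $343137978$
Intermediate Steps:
$\left(-36206 - 22420\right) \left(-22649 + 16796\right) = \left(-58626\right) \left(-5853\right) = 343137978$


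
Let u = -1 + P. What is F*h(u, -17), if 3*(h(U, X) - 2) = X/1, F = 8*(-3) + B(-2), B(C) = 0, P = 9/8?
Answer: 88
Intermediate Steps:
P = 9/8 (P = 9*(⅛) = 9/8 ≈ 1.1250)
u = ⅛ (u = -1 + 9/8 = ⅛ ≈ 0.12500)
F = -24 (F = 8*(-3) + 0 = -24 + 0 = -24)
h(U, X) = 2 + X/3 (h(U, X) = 2 + (X/1)/3 = 2 + (X*1)/3 = 2 + X/3)
F*h(u, -17) = -24*(2 + (⅓)*(-17)) = -24*(2 - 17/3) = -24*(-11/3) = 88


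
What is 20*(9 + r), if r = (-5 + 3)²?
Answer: 260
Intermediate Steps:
r = 4 (r = (-2)² = 4)
20*(9 + r) = 20*(9 + 4) = 20*13 = 260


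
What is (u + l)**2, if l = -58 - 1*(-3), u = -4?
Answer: 3481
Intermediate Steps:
l = -55 (l = -58 + 3 = -55)
(u + l)**2 = (-4 - 55)**2 = (-59)**2 = 3481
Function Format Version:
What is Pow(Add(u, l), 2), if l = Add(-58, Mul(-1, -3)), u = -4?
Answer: 3481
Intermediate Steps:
l = -55 (l = Add(-58, 3) = -55)
Pow(Add(u, l), 2) = Pow(Add(-4, -55), 2) = Pow(-59, 2) = 3481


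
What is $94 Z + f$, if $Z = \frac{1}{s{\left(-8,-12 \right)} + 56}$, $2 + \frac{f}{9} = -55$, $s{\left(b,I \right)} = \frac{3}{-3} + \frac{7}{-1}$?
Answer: $- \frac{12265}{24} \approx -511.04$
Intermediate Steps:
$s{\left(b,I \right)} = -8$ ($s{\left(b,I \right)} = 3 \left(- \frac{1}{3}\right) + 7 \left(-1\right) = -1 - 7 = -8$)
$f = -513$ ($f = -18 + 9 \left(-55\right) = -18 - 495 = -513$)
$Z = \frac{1}{48}$ ($Z = \frac{1}{-8 + 56} = \frac{1}{48} \approx 0.020833$)
$94 Z + f = 94 \cdot \frac{1}{48} - 513 = \frac{47}{24} - 513 = - \frac{12265}{24}$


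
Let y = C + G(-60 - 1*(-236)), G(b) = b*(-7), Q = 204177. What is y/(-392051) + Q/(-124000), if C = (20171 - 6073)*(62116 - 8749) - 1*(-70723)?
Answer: -93382292465027/48614324000 ≈ -1920.9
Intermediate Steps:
G(b) = -7*b
C = 752438689 (C = 14098*53367 + 70723 = 752367966 + 70723 = 752438689)
y = 752437457 (y = 752438689 - 7*(-60 - 1*(-236)) = 752438689 - 7*(-60 + 236) = 752438689 - 7*176 = 752438689 - 1232 = 752437457)
y/(-392051) + Q/(-124000) = 752437457/(-392051) + 204177/(-124000) = 752437457*(-1/392051) + 204177*(-1/124000) = -752437457/392051 - 204177/124000 = -93382292465027/48614324000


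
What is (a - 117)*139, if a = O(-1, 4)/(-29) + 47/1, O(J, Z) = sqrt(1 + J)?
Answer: -9730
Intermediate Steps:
a = 47 (a = sqrt(1 - 1)/(-29) + 47/1 = sqrt(0)*(-1/29) + 47*1 = 0*(-1/29) + 47 = 0 + 47 = 47)
(a - 117)*139 = (47 - 117)*139 = -70*139 = -9730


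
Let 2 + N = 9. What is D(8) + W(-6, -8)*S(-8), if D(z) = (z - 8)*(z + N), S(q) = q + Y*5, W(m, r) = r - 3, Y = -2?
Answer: 198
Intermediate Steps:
N = 7 (N = -2 + 9 = 7)
W(m, r) = -3 + r
S(q) = -10 + q (S(q) = q - 2*5 = q - 10 = -10 + q)
D(z) = (-8 + z)*(7 + z) (D(z) = (z - 8)*(z + 7) = (-8 + z)*(7 + z))
D(8) + W(-6, -8)*S(-8) = (-56 + 8² - 1*8) + (-3 - 8)*(-10 - 8) = (-56 + 64 - 8) - 11*(-18) = 0 + 198 = 198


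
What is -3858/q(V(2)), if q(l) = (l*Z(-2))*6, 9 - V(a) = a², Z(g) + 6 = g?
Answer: 643/40 ≈ 16.075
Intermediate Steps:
Z(g) = -6 + g
V(a) = 9 - a²
q(l) = -48*l (q(l) = (l*(-6 - 2))*6 = (l*(-8))*6 = -8*l*6 = -48*l)
-3858/q(V(2)) = -3858*(-1/(48*(9 - 1*2²))) = -3858*(-1/(48*(9 - 1*4))) = -3858*(-1/(48*(9 - 4))) = -3858/((-48*5)) = -3858/(-240) = -3858*(-1/240) = 643/40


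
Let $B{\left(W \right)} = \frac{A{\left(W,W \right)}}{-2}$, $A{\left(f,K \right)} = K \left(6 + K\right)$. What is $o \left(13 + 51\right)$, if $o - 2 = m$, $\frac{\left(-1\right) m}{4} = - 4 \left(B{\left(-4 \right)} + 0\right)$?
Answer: $4224$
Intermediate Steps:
$B{\left(W \right)} = - \frac{W \left(6 + W\right)}{2}$ ($B{\left(W \right)} = \frac{W \left(6 + W\right)}{-2} = W \left(6 + W\right) \left(- \frac{1}{2}\right) = - \frac{W \left(6 + W\right)}{2}$)
$m = 64$ ($m = - 4 \left(- 4 \left(\left(- \frac{1}{2}\right) \left(-4\right) \left(6 - 4\right) + 0\right)\right) = - 4 \left(- 4 \left(\left(- \frac{1}{2}\right) \left(-4\right) 2 + 0\right)\right) = - 4 \left(- 4 \left(4 + 0\right)\right) = - 4 \left(\left(-4\right) 4\right) = \left(-4\right) \left(-16\right) = 64$)
$o = 66$ ($o = 2 + 64 = 66$)
$o \left(13 + 51\right) = 66 \left(13 + 51\right) = 66 \cdot 64 = 4224$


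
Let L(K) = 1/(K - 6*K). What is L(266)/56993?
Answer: -1/75800690 ≈ -1.3192e-8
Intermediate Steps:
L(K) = -1/(5*K) (L(K) = 1/(-5*K) = -1/(5*K))
L(266)/56993 = -⅕/266/56993 = -⅕*1/266*(1/56993) = -1/1330*1/56993 = -1/75800690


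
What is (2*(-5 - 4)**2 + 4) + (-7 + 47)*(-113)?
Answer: -4354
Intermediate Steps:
(2*(-5 - 4)**2 + 4) + (-7 + 47)*(-113) = (2*(-9)**2 + 4) + 40*(-113) = (2*81 + 4) - 4520 = (162 + 4) - 4520 = 166 - 4520 = -4354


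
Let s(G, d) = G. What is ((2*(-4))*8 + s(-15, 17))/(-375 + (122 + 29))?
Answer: 79/224 ≈ 0.35268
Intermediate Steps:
((2*(-4))*8 + s(-15, 17))/(-375 + (122 + 29)) = ((2*(-4))*8 - 15)/(-375 + (122 + 29)) = (-8*8 - 15)/(-375 + 151) = (-64 - 15)/(-224) = -79*(-1/224) = 79/224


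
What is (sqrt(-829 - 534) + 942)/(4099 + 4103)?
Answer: 157/1367 + I*sqrt(1363)/8202 ≈ 0.11485 + 0.0045012*I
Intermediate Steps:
(sqrt(-829 - 534) + 942)/(4099 + 4103) = (sqrt(-1363) + 942)/8202 = (I*sqrt(1363) + 942)*(1/8202) = (942 + I*sqrt(1363))*(1/8202) = 157/1367 + I*sqrt(1363)/8202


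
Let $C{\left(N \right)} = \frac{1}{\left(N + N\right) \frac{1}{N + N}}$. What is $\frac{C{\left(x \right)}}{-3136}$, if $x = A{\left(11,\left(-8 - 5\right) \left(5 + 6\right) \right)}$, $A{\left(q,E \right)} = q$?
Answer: $- \frac{1}{3136} \approx -0.00031888$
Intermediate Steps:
$x = 11$
$C{\left(N \right)} = 1$ ($C{\left(N \right)} = \frac{1}{2 N \frac{1}{2 N}} = 1^{-1} = 1$)
$\frac{C{\left(x \right)}}{-3136} = 1 \frac{1}{-3136} = 1 \left(- \frac{1}{3136}\right) = - \frac{1}{3136}$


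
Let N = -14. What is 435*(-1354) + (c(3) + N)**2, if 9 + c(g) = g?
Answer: -588590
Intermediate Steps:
c(g) = -9 + g
435*(-1354) + (c(3) + N)**2 = 435*(-1354) + ((-9 + 3) - 14)**2 = -588990 + (-6 - 14)**2 = -588990 + (-20)**2 = -588990 + 400 = -588590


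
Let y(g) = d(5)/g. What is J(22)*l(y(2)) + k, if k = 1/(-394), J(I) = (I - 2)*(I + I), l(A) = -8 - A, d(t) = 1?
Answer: -2947121/394 ≈ -7480.0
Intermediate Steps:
y(g) = 1/g
J(I) = 2*I*(-2 + I) (J(I) = (-2 + I)*(2*I) = 2*I*(-2 + I))
k = -1/394 ≈ -0.0025381
J(22)*l(y(2)) + k = (2*22*(-2 + 22))*(-8 - 1/2) - 1/394 = (2*22*20)*(-8 - 1*½) - 1/394 = 880*(-8 - ½) - 1/394 = 880*(-17/2) - 1/394 = -7480 - 1/394 = -2947121/394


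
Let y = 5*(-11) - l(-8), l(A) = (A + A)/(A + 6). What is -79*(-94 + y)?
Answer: 12403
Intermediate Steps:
l(A) = 2*A/(6 + A) (l(A) = (2*A)/(6 + A) = 2*A/(6 + A))
y = -63 (y = 5*(-11) - 2*(-8)/(6 - 8) = -55 - 2*(-8)/(-2) = -55 - 2*(-8)*(-1)/2 = -55 - 1*8 = -55 - 8 = -63)
-79*(-94 + y) = -79*(-94 - 63) = -79*(-157) = 12403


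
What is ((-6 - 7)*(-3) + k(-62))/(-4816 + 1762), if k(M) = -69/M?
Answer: -829/63116 ≈ -0.013135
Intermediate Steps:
((-6 - 7)*(-3) + k(-62))/(-4816 + 1762) = ((-6 - 7)*(-3) - 69/(-62))/(-4816 + 1762) = (-13*(-3) - 69*(-1/62))/(-3054) = (39 + 69/62)*(-1/3054) = (2487/62)*(-1/3054) = -829/63116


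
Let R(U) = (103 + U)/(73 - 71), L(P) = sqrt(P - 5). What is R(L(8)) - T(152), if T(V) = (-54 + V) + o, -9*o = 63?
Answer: -79/2 + sqrt(3)/2 ≈ -38.634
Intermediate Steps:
o = -7 (o = -1/9*63 = -7)
L(P) = sqrt(-5 + P)
R(U) = 103/2 + U/2 (R(U) = (103 + U)/2 = (103 + U)*(1/2) = 103/2 + U/2)
T(V) = -61 + V (T(V) = (-54 + V) - 7 = -61 + V)
R(L(8)) - T(152) = (103/2 + sqrt(-5 + 8)/2) - (-61 + 152) = (103/2 + sqrt(3)/2) - 1*91 = (103/2 + sqrt(3)/2) - 91 = -79/2 + sqrt(3)/2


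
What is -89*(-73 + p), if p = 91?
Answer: -1602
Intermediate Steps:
-89*(-73 + p) = -89*(-73 + 91) = -89*18 = -1602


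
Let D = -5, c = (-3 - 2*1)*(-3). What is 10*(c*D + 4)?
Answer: -710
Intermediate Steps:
c = 15 (c = (-3 - 2)*(-3) = -5*(-3) = 15)
10*(c*D + 4) = 10*(15*(-5) + 4) = 10*(-75 + 4) = 10*(-71) = -710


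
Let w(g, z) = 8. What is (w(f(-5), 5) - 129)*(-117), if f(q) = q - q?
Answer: 14157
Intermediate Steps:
f(q) = 0
(w(f(-5), 5) - 129)*(-117) = (8 - 129)*(-117) = -121*(-117) = 14157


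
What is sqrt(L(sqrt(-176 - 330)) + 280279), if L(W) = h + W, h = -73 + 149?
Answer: sqrt(280355 + I*sqrt(506)) ≈ 529.49 + 0.021*I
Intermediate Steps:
h = 76
L(W) = 76 + W
sqrt(L(sqrt(-176 - 330)) + 280279) = sqrt((76 + sqrt(-176 - 330)) + 280279) = sqrt((76 + sqrt(-506)) + 280279) = sqrt((76 + I*sqrt(506)) + 280279) = sqrt(280355 + I*sqrt(506))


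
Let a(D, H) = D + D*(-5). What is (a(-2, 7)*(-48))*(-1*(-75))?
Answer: -28800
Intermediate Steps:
a(D, H) = -4*D (a(D, H) = D - 5*D = -4*D)
(a(-2, 7)*(-48))*(-1*(-75)) = (-4*(-2)*(-48))*(-1*(-75)) = (8*(-48))*75 = -384*75 = -28800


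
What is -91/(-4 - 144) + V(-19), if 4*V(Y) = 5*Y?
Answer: -856/37 ≈ -23.135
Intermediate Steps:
V(Y) = 5*Y/4 (V(Y) = (5*Y)/4 = 5*Y/4)
-91/(-4 - 144) + V(-19) = -91/(-4 - 144) + (5/4)*(-19) = -91/(-148) - 95/4 = -1/148*(-91) - 95/4 = 91/148 - 95/4 = -856/37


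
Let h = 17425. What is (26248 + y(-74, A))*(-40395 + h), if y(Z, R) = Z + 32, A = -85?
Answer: -601951820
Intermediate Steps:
y(Z, R) = 32 + Z
(26248 + y(-74, A))*(-40395 + h) = (26248 + (32 - 74))*(-40395 + 17425) = (26248 - 42)*(-22970) = 26206*(-22970) = -601951820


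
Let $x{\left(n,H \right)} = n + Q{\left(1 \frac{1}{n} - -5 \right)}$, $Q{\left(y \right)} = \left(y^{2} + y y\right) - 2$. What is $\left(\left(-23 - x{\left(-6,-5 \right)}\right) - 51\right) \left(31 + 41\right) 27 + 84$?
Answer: $-219048$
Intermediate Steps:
$Q{\left(y \right)} = -2 + 2 y^{2}$ ($Q{\left(y \right)} = \left(y^{2} + y^{2}\right) - 2 = 2 y^{2} - 2 = -2 + 2 y^{2}$)
$x{\left(n,H \right)} = -2 + n + 2 \left(5 + \frac{1}{n}\right)^{2}$ ($x{\left(n,H \right)} = n + \left(-2 + 2 \left(1 \frac{1}{n} - -5\right)^{2}\right) = n + \left(-2 + 2 \left(\frac{1}{n} + 5\right)^{2}\right) = n + \left(-2 + 2 \left(5 + \frac{1}{n}\right)^{2}\right) = -2 + n + 2 \left(5 + \frac{1}{n}\right)^{2}$)
$\left(\left(-23 - x{\left(-6,-5 \right)}\right) - 51\right) \left(31 + 41\right) 27 + 84 = \left(\left(-23 - \left(48 - 6 + \frac{2}{36} + \frac{20}{-6}\right)\right) - 51\right) \left(31 + 41\right) 27 + 84 = \left(\left(-23 - \left(48 - 6 + 2 \cdot \frac{1}{36} + 20 \left(- \frac{1}{6}\right)\right)\right) - 51\right) 72 \cdot 27 + 84 = \left(\left(-23 - \left(48 - 6 + \frac{1}{18} - \frac{10}{3}\right)\right) - 51\right) 72 \cdot 27 + 84 = \left(\left(-23 - \frac{697}{18}\right) - 51\right) 72 \cdot 27 + 84 = \left(- \frac{1111}{18} - 51\right) 72 \cdot 27 + 84 = \left(- \frac{2029}{18}\right) 72 \cdot 27 + 84 = \left(-8116\right) 27 + 84 = -219132 + 84 = -219048$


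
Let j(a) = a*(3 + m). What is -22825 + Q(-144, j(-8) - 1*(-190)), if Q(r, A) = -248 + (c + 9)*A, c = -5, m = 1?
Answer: -22441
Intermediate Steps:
j(a) = 4*a (j(a) = a*(3 + 1) = a*4 = 4*a)
Q(r, A) = -248 + 4*A (Q(r, A) = -248 + (-5 + 9)*A = -248 + 4*A)
-22825 + Q(-144, j(-8) - 1*(-190)) = -22825 + (-248 + 4*(4*(-8) - 1*(-190))) = -22825 + (-248 + 4*(-32 + 190)) = -22825 + (-248 + 4*158) = -22825 + (-248 + 632) = -22825 + 384 = -22441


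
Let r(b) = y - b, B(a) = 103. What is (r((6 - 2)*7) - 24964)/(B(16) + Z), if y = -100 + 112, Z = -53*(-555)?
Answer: -12490/14759 ≈ -0.84626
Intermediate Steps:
Z = 29415
y = 12
r(b) = 12 - b
(r((6 - 2)*7) - 24964)/(B(16) + Z) = ((12 - (6 - 2)*7) - 24964)/(103 + 29415) = ((12 - 4*7) - 24964)/29518 = ((12 - 1*28) - 24964)*(1/29518) = ((12 - 28) - 24964)*(1/29518) = (-16 - 24964)*(1/29518) = -24980*1/29518 = -12490/14759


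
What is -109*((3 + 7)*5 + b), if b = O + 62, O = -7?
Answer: -11445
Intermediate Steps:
b = 55 (b = -7 + 62 = 55)
-109*((3 + 7)*5 + b) = -109*((3 + 7)*5 + 55) = -109*(10*5 + 55) = -109*(50 + 55) = -109*105 = -11445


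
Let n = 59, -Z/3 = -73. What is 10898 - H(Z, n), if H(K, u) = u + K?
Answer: 10620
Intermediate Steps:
Z = 219 (Z = -3*(-73) = 219)
H(K, u) = K + u
10898 - H(Z, n) = 10898 - (219 + 59) = 10898 - 1*278 = 10898 - 278 = 10620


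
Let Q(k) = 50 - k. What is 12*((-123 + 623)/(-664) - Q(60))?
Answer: 9210/83 ≈ 110.96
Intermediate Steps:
12*((-123 + 623)/(-664) - Q(60)) = 12*((-123 + 623)/(-664) - (50 - 1*60)) = 12*(500*(-1/664) - (50 - 60)) = 12*(-125/166 - 1*(-10)) = 12*(-125/166 + 10) = 12*(1535/166) = 9210/83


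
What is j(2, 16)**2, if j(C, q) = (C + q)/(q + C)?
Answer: 1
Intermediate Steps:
j(C, q) = 1 (j(C, q) = (C + q)/(C + q) = 1)
j(2, 16)**2 = 1**2 = 1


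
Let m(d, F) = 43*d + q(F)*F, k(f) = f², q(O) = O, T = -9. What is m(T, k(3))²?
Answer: 93636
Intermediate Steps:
m(d, F) = F² + 43*d (m(d, F) = 43*d + F*F = 43*d + F² = F² + 43*d)
m(T, k(3))² = ((3²)² + 43*(-9))² = (9² - 387)² = (81 - 387)² = (-306)² = 93636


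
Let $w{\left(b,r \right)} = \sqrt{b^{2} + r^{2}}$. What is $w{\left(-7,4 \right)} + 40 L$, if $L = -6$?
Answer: $-240 + \sqrt{65} \approx -231.94$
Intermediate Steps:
$w{\left(-7,4 \right)} + 40 L = \sqrt{\left(-7\right)^{2} + 4^{2}} + 40 \left(-6\right) = \sqrt{49 + 16} - 240 = \sqrt{65} - 240 = -240 + \sqrt{65}$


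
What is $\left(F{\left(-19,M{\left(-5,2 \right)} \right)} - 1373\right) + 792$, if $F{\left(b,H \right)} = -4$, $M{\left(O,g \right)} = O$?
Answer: $-585$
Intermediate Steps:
$\left(F{\left(-19,M{\left(-5,2 \right)} \right)} - 1373\right) + 792 = \left(-4 - 1373\right) + 792 = -1377 + 792 = -585$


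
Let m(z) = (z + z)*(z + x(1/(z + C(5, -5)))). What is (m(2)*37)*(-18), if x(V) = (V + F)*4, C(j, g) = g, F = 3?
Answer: -33744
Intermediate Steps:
x(V) = 12 + 4*V (x(V) = (V + 3)*4 = (3 + V)*4 = 12 + 4*V)
m(z) = 2*z*(12 + z + 4/(-5 + z)) (m(z) = (z + z)*(z + (12 + 4/(z - 5))) = (2*z)*(z + (12 + 4/(-5 + z))) = (2*z)*(12 + z + 4/(-5 + z)) = 2*z*(12 + z + 4/(-5 + z)))
(m(2)*37)*(-18) = ((2*2*(4 + (-5 + 2)*(12 + 2))/(-5 + 2))*37)*(-18) = ((2*2*(4 - 3*14)/(-3))*37)*(-18) = ((2*2*(-⅓)*(4 - 42))*37)*(-18) = ((2*2*(-⅓)*(-38))*37)*(-18) = ((152/3)*37)*(-18) = (5624/3)*(-18) = -33744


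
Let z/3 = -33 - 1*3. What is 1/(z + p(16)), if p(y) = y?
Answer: -1/92 ≈ -0.010870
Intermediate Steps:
z = -108 (z = 3*(-33 - 1*3) = 3*(-33 - 3) = 3*(-36) = -108)
1/(z + p(16)) = 1/(-108 + 16) = 1/(-92) = -1/92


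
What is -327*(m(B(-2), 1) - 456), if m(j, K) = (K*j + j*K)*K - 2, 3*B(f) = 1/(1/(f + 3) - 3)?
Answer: 149875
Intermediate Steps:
B(f) = 1/(3*(-3 + 1/(3 + f))) (B(f) = 1/(3*(1/(f + 3) - 3)) = 1/(3*(1/(3 + f) - 3)) = 1/(3*(-3 + 1/(3 + f))))
m(j, K) = -2 + 2*j*K² (m(j, K) = (K*j + K*j)*K - 2 = (2*K*j)*K - 2 = 2*j*K² - 2 = -2 + 2*j*K²)
-327*(m(B(-2), 1) - 456) = -327*((-2 + 2*((-3 - 1*(-2))/(3*(8 + 3*(-2))))*1²) - 456) = -327*((-2 + 2*((-3 + 2)/(3*(8 - 6)))*1) - 456) = -327*((-2 + 2*((⅓)*(-1)/2)*1) - 456) = -327*((-2 + 2*((⅓)*(½)*(-1))*1) - 456) = -327*((-2 + 2*(-⅙)*1) - 456) = -327*((-2 - ⅓) - 456) = -327*(-7/3 - 456) = -327*(-1375/3) = 149875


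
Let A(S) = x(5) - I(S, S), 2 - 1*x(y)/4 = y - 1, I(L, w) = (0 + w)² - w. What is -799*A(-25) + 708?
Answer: 526450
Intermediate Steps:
I(L, w) = w² - w
x(y) = 12 - 4*y (x(y) = 8 - 4*(y - 1) = 8 - 4*(-1 + y) = 8 + (4 - 4*y) = 12 - 4*y)
A(S) = -8 - S*(-1 + S) (A(S) = (12 - 4*5) - S*(-1 + S) = (12 - 20) - S*(-1 + S) = -8 - S*(-1 + S))
-799*A(-25) + 708 = -799*(-8 - 25 - 1*(-25)²) + 708 = -799*(-8 - 25 - 1*625) + 708 = -799*(-8 - 25 - 625) + 708 = -799*(-658) + 708 = 525742 + 708 = 526450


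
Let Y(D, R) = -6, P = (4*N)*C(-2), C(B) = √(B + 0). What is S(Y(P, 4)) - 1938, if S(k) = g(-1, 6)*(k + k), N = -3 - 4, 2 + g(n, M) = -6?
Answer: -1842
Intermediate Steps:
g(n, M) = -8 (g(n, M) = -2 - 6 = -8)
C(B) = √B
N = -7
P = -28*I*√2 (P = (4*(-7))*√(-2) = -28*I*√2 ≈ -39.598*I)
S(k) = -16*k (S(k) = -8*(k + k) = -16*k)
S(Y(P, 4)) - 1938 = -16*(-6) - 1938 = 96 - 1938 = -1842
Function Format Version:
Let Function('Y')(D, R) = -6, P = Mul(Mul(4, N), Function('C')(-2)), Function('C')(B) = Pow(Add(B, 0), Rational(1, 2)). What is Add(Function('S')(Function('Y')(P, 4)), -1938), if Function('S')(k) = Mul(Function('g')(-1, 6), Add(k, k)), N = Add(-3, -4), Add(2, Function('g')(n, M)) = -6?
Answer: -1842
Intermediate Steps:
Function('g')(n, M) = -8 (Function('g')(n, M) = Add(-2, -6) = -8)
Function('C')(B) = Pow(B, Rational(1, 2))
N = -7
P = Mul(-28, I, Pow(2, Rational(1, 2))) (P = Mul(Mul(4, -7), Pow(-2, Rational(1, 2))) = Mul(-28, Mul(I, Pow(2, Rational(1, 2)))) = Mul(-28, I, Pow(2, Rational(1, 2))) ≈ Mul(-39.598, I))
Function('S')(k) = Mul(-16, k) (Function('S')(k) = Mul(-8, Add(k, k)) = Mul(-8, Mul(2, k)) = Mul(-16, k))
Add(Function('S')(Function('Y')(P, 4)), -1938) = Add(Mul(-16, -6), -1938) = Add(96, -1938) = -1842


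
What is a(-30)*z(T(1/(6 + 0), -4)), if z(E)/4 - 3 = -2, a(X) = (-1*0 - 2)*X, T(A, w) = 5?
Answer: 240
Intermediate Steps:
a(X) = -2*X (a(X) = (0 - 2)*X = -2*X)
z(E) = 4 (z(E) = 12 + 4*(-2) = 12 - 8 = 4)
a(-30)*z(T(1/(6 + 0), -4)) = -2*(-30)*4 = 60*4 = 240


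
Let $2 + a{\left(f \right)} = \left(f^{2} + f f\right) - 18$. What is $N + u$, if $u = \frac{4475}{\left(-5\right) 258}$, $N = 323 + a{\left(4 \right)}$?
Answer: $\frac{85535}{258} \approx 331.53$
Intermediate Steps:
$a{\left(f \right)} = -20 + 2 f^{2}$ ($a{\left(f \right)} = -2 - \left(18 - f^{2} - f f\right) = -2 + \left(\left(f^{2} + f^{2}\right) - 18\right) = -2 + \left(2 f^{2} - 18\right) = -2 + \left(-18 + 2 f^{2}\right) = -20 + 2 f^{2}$)
$N = 335$ ($N = 323 - \left(20 - 2 \cdot 4^{2}\right) = 323 + \left(-20 + 2 \cdot 16\right) = 323 + \left(-20 + 32\right) = 323 + 12 = 335$)
$u = - \frac{895}{258}$ ($u = \frac{4475}{-1290} = 4475 \left(- \frac{1}{1290}\right) = - \frac{895}{258} \approx -3.469$)
$N + u = 335 - \frac{895}{258} = \frac{85535}{258}$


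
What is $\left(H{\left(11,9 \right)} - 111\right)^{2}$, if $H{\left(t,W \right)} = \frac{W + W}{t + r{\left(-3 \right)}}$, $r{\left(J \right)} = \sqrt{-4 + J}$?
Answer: $\frac{9 \left(- 75609 i + 14837 \sqrt{7}\right)}{- 57 i + 11 \sqrt{7}} \approx 11980.0 + 81.446 i$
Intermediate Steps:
$H{\left(t,W \right)} = \frac{2 W}{t + i \sqrt{7}}$ ($H{\left(t,W \right)} = \frac{W + W}{t + \sqrt{-4 - 3}} = \frac{2 W}{t + \sqrt{-7}} = \frac{2 W}{t + i \sqrt{7}}$)
$\left(H{\left(11,9 \right)} - 111\right)^{2} = \left(2 \cdot 9 \frac{1}{11 + i \sqrt{7}} - 111\right)^{2} = \left(\frac{18}{11 + i \sqrt{7}} - 111\right)^{2} = \left(-111 + \frac{18}{11 + i \sqrt{7}}\right)^{2}$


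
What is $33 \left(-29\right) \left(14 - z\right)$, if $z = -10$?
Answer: $-22968$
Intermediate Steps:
$33 \left(-29\right) \left(14 - z\right) = 33 \left(-29\right) \left(14 - -10\right) = - 957 \left(14 + 10\right) = \left(-957\right) 24 = -22968$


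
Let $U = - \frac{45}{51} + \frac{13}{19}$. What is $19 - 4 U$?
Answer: $\frac{6393}{323} \approx 19.793$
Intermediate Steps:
$U = - \frac{64}{323}$ ($U = \left(-45\right) \frac{1}{51} + 13 \cdot \frac{1}{19} = - \frac{15}{17} + \frac{13}{19} = - \frac{64}{323} \approx -0.19814$)
$19 - 4 U = 19 - - \frac{256}{323} = 19 + \frac{256}{323} = \frac{6393}{323}$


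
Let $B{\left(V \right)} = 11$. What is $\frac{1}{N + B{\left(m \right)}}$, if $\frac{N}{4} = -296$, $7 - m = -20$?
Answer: $- \frac{1}{1173} \approx -0.00085251$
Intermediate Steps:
$m = 27$ ($m = 7 - -20 = 7 + 20 = 27$)
$N = -1184$ ($N = 4 \left(-296\right) = -1184$)
$\frac{1}{N + B{\left(m \right)}} = \frac{1}{-1184 + 11} = \frac{1}{-1173} = - \frac{1}{1173}$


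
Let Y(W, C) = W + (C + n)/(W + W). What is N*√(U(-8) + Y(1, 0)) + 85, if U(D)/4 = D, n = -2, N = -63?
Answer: 85 - 252*I*√2 ≈ 85.0 - 356.38*I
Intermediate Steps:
U(D) = 4*D
Y(W, C) = W + (-2 + C)/(2*W) (Y(W, C) = W + (C - 2)/(W + W) = W + (-2 + C)/((2*W)) = W + (-2 + C)*(1/(2*W)) = W + (-2 + C)/(2*W))
N*√(U(-8) + Y(1, 0)) + 85 = -63*√(4*(-8) + (-1 + 1² + (½)*0)/1) + 85 = -63*√(-32 + 1*(-1 + 1 + 0)) + 85 = -63*√(-32 + 1*0) + 85 = -63*√(-32 + 0) + 85 = -252*I*√2 + 85 = 85 - 252*I*√2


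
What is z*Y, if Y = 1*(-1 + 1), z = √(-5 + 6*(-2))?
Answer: 0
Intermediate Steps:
z = I*√17 (z = √(-5 - 12) = √(-17) = I*√17 ≈ 4.1231*I)
Y = 0 (Y = 1*0 = 0)
z*Y = (I*√17)*0 = 0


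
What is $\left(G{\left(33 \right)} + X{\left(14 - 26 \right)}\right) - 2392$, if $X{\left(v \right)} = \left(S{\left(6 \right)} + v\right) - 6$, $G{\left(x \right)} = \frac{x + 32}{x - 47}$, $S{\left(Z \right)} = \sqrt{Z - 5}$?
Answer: $- \frac{33791}{14} \approx -2413.6$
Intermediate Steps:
$S{\left(Z \right)} = \sqrt{-5 + Z}$
$G{\left(x \right)} = \frac{32 + x}{-47 + x}$
$X{\left(v \right)} = -5 + v$ ($X{\left(v \right)} = \left(\sqrt{-5 + 6} + v\right) - 6 = \left(\sqrt{1} + v\right) - 6 = \left(1 + v\right) - 6 = -5 + v$)
$\left(G{\left(33 \right)} + X{\left(14 - 26 \right)}\right) - 2392 = \left(\frac{32 + 33}{-47 + 33} + \left(-5 + \left(14 - 26\right)\right)\right) - 2392 = \left(\frac{1}{-14} \cdot 65 - 17\right) - 2392 = \left(\left(- \frac{1}{14}\right) 65 - 17\right) - 2392 = \left(- \frac{65}{14} - 17\right) - 2392 = - \frac{303}{14} - 2392 = - \frac{33791}{14}$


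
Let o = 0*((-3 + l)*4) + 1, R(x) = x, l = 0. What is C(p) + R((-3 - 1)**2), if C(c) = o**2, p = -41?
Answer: 17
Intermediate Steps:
o = 1 (o = 0*((-3 + 0)*4) + 1 = 0*(-3*4) + 1 = 0*(-12) + 1 = 0 + 1 = 1)
C(c) = 1 (C(c) = 1**2 = 1)
C(p) + R((-3 - 1)**2) = 1 + (-3 - 1)**2 = 1 + (-4)**2 = 1 + 16 = 17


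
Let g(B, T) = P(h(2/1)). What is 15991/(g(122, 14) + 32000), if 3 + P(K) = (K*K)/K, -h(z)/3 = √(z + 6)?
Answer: 511664027/1023807937 + 95946*√2/1023807937 ≈ 0.49990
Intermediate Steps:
h(z) = -3*√(6 + z) (h(z) = -3*√(z + 6) = -3*√(6 + z))
P(K) = -3 + K (P(K) = -3 + (K*K)/K = -3 + K²/K = -3 + K)
g(B, T) = -3 - 6*√2 (g(B, T) = -3 - 3*√(6 + 2/1) = -3 - 3*√(6 + 2*1) = -3 - 3*√(6 + 2) = -3 - 6*√2)
15991/(g(122, 14) + 32000) = 15991/((-3 - 6*√2) + 32000) = 15991/(31997 - 6*√2)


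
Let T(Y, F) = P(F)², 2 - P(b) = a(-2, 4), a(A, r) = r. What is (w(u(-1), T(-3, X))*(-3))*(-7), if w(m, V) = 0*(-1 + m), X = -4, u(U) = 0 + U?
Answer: 0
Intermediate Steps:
P(b) = -2 (P(b) = 2 - 1*4 = 2 - 4 = -2)
u(U) = U
T(Y, F) = 4 (T(Y, F) = (-2)² = 4)
w(m, V) = 0
(w(u(-1), T(-3, X))*(-3))*(-7) = (0*(-3))*(-7) = 0*(-7) = 0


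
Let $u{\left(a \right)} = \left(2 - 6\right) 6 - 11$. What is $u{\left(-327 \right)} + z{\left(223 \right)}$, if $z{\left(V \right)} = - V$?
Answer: $-258$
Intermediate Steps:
$u{\left(a \right)} = -35$ ($u{\left(a \right)} = \left(-4\right) 6 - 11 = -24 - 11 = -35$)
$u{\left(-327 \right)} + z{\left(223 \right)} = -35 - 223 = -258$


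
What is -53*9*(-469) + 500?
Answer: 224213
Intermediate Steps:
-53*9*(-469) + 500 = -477*(-469) + 500 = 223713 + 500 = 224213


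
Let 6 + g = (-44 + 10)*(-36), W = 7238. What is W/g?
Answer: 517/87 ≈ 5.9425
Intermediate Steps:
g = 1218 (g = -6 + (-44 + 10)*(-36) = -6 - 34*(-36) = -6 + 1224 = 1218)
W/g = 7238/1218 = 7238*(1/1218) = 517/87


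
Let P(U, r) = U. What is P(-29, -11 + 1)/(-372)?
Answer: 29/372 ≈ 0.077957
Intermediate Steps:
P(-29, -11 + 1)/(-372) = -29/(-372) = -29*(-1/372) = 29/372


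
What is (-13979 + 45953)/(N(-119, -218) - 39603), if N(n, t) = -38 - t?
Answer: -10658/13141 ≈ -0.81105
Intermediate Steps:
(-13979 + 45953)/(N(-119, -218) - 39603) = (-13979 + 45953)/((-38 - 1*(-218)) - 39603) = 31974/((-38 + 218) - 39603) = 31974/(180 - 39603) = 31974/(-39423) = 31974*(-1/39423) = -10658/13141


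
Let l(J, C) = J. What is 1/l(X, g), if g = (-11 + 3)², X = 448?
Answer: 1/448 ≈ 0.0022321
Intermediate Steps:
g = 64 (g = (-8)² = 64)
1/l(X, g) = 1/448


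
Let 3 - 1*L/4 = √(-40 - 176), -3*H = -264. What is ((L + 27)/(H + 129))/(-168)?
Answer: -13/12152 + I*√6/1519 ≈ -0.0010698 + 0.0016126*I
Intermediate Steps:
H = 88 (H = -⅓*(-264) = 88)
L = 12 - 24*I*√6 (L = 12 - 4*√(-40 - 176) = 12 - 24*I*√6 ≈ 12.0 - 58.788*I)
((L + 27)/(H + 129))/(-168) = (((12 - 24*I*√6) + 27)/(88 + 129))/(-168) = ((39 - 24*I*√6)/217)*(-1/168) = ((39 - 24*I*√6)*(1/217))*(-1/168) = (39/217 - 24*I*√6/217)*(-1/168) = -13/12152 + I*√6/1519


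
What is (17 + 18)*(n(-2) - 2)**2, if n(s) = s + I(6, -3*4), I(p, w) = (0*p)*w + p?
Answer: 140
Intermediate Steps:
I(p, w) = p (I(p, w) = 0*w + p = 0 + p = p)
n(s) = 6 + s (n(s) = s + 6 = 6 + s)
(17 + 18)*(n(-2) - 2)**2 = (17 + 18)*((6 - 2) - 2)**2 = 35*(4 - 2)**2 = 35*2**2 = 35*4 = 140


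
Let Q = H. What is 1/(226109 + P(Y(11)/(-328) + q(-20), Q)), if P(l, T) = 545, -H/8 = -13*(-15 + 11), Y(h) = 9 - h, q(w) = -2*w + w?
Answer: 1/226654 ≈ 4.4120e-6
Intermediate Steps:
q(w) = -w
H = -416 (H = -(-104)*(-15 + 11) = -(-104)*(-4) = -8*52 = -416)
Q = -416
1/(226109 + P(Y(11)/(-328) + q(-20), Q)) = 1/(226109 + 545) = 1/226654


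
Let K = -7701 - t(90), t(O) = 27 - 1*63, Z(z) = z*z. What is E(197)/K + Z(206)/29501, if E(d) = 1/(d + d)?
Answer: 128157114859/89093315010 ≈ 1.4385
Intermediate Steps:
Z(z) = z**2
E(d) = 1/(2*d)
t(O) = -36 (t(O) = 27 - 63 = -36)
K = -7665 (K = -7701 - 1*(-36) = -7701 + 36 = -7665)
E(197)/K + Z(206)/29501 = ((1/2)/197)/(-7665) + 206**2/29501 = ((1/2)*(1/197))*(-1/7665) + 42436*(1/29501) = (1/394)*(-1/7665) + 42436/29501 = -1/3020010 + 42436/29501 = 128157114859/89093315010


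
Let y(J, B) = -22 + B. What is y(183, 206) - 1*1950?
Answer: -1766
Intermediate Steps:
y(183, 206) - 1*1950 = (-22 + 206) - 1*1950 = 184 - 1950 = -1766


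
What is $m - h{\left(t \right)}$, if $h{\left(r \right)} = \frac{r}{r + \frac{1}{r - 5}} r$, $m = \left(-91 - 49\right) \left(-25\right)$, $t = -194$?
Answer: $\frac{142614064}{38607} \approx 3694.0$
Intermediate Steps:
$m = 3500$ ($m = \left(-140\right) \left(-25\right) = 3500$)
$h{\left(r \right)} = \frac{r^{2}}{r + \frac{1}{-5 + r}}$ ($h{\left(r \right)} = \frac{r}{r + \frac{1}{-5 + r}} r = \frac{r^{2}}{r + \frac{1}{-5 + r}}$)
$m - h{\left(t \right)} = 3500 - \frac{\left(-194\right)^{2} \left(-5 - 194\right)}{1 + \left(-194\right)^{2} - -970} = 3500 - 37636 \frac{1}{1 + 37636 + 970} \left(-199\right) = 3500 - 37636 \cdot \frac{1}{38607} \left(-199\right) = 3500 - - \frac{7489564}{38607} = 3500 + \frac{7489564}{38607} = \frac{142614064}{38607}$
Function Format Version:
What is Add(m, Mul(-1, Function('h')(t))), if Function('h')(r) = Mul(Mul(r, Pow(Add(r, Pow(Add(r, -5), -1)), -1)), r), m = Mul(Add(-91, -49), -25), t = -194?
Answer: Rational(142614064, 38607) ≈ 3694.0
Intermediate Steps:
m = 3500 (m = Mul(-140, -25) = 3500)
Function('h')(r) = Mul(Pow(r, 2), Pow(Add(r, Pow(Add(-5, r), -1)), -1)) (Function('h')(r) = Mul(Mul(r, Pow(Add(r, Pow(Add(-5, r), -1)), -1)), r) = Mul(Pow(r, 2), Pow(Add(r, Pow(Add(-5, r), -1)), -1)))
Add(m, Mul(-1, Function('h')(t))) = Add(3500, Mul(-1, Mul(Pow(-194, 2), Pow(Add(1, Pow(-194, 2), Mul(-5, -194)), -1), Add(-5, -194)))) = Add(3500, Mul(-1, Mul(37636, Pow(Add(1, 37636, 970), -1), -199))) = Add(3500, Mul(-1, Mul(37636, Pow(38607, -1), -199))) = Add(3500, Mul(-1, Mul(37636, Rational(1, 38607), -199))) = Add(3500, Mul(-1, Rational(-7489564, 38607))) = Add(3500, Rational(7489564, 38607)) = Rational(142614064, 38607)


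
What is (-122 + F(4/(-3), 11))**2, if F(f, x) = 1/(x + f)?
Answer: 12496225/841 ≈ 14859.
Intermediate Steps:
F(f, x) = 1/(f + x)
(-122 + F(4/(-3), 11))**2 = (-122 + 1/(4/(-3) + 11))**2 = (-122 + 1/(4*(-1/3) + 11))**2 = (-122 + 1/(-4/3 + 11))**2 = (-122 + 1/(29/3))**2 = (-122 + 3/29)**2 = (-3535/29)**2 = 12496225/841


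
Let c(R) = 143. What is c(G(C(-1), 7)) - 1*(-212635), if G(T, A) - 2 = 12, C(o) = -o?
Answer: 212778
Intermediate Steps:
G(T, A) = 14 (G(T, A) = 2 + 12 = 14)
c(G(C(-1), 7)) - 1*(-212635) = 143 - 1*(-212635) = 143 + 212635 = 212778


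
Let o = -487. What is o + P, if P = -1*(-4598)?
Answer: 4111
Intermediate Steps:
P = 4598
o + P = -487 + 4598 = 4111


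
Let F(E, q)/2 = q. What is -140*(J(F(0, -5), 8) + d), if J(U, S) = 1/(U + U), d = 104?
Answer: -14553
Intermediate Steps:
F(E, q) = 2*q
J(U, S) = 1/(2*U)
-140*(J(F(0, -5), 8) + d) = -140*(1/(2*((2*(-5)))) + 104) = -140*((1/2)/(-10) + 104) = -140*((1/2)*(-1/10) + 104) = -140*(-1/20 + 104) = -140*2079/20 = -14553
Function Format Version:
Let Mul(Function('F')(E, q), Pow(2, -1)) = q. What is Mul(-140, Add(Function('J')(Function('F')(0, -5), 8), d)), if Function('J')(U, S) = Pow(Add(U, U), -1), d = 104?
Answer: -14553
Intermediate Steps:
Function('F')(E, q) = Mul(2, q)
Function('J')(U, S) = Mul(Rational(1, 2), Pow(U, -1)) (Function('J')(U, S) = Pow(Mul(2, U), -1) = Mul(Rational(1, 2), Pow(U, -1)))
Mul(-140, Add(Function('J')(Function('F')(0, -5), 8), d)) = Mul(-140, Add(Mul(Rational(1, 2), Pow(Mul(2, -5), -1)), 104)) = Mul(-140, Add(Mul(Rational(1, 2), Pow(-10, -1)), 104)) = Mul(-140, Add(Mul(Rational(1, 2), Rational(-1, 10)), 104)) = Mul(-140, Add(Rational(-1, 20), 104)) = Mul(-140, Rational(2079, 20)) = -14553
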